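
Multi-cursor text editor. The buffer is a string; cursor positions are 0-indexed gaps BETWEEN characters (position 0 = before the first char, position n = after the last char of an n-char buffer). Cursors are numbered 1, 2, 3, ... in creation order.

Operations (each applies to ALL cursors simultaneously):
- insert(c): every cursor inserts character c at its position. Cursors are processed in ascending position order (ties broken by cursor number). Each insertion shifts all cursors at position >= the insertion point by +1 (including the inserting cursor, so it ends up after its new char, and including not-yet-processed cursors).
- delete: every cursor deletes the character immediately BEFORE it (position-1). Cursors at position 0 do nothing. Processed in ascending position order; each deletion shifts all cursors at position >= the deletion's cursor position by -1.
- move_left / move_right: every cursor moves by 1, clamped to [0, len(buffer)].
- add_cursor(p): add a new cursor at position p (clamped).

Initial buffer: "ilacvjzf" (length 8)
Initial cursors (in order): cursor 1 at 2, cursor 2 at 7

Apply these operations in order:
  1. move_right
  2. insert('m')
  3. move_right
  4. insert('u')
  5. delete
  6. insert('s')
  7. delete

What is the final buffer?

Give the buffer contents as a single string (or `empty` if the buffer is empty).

After op 1 (move_right): buffer="ilacvjzf" (len 8), cursors c1@3 c2@8, authorship ........
After op 2 (insert('m')): buffer="ilamcvjzfm" (len 10), cursors c1@4 c2@10, authorship ...1.....2
After op 3 (move_right): buffer="ilamcvjzfm" (len 10), cursors c1@5 c2@10, authorship ...1.....2
After op 4 (insert('u')): buffer="ilamcuvjzfmu" (len 12), cursors c1@6 c2@12, authorship ...1.1....22
After op 5 (delete): buffer="ilamcvjzfm" (len 10), cursors c1@5 c2@10, authorship ...1.....2
After op 6 (insert('s')): buffer="ilamcsvjzfms" (len 12), cursors c1@6 c2@12, authorship ...1.1....22
After op 7 (delete): buffer="ilamcvjzfm" (len 10), cursors c1@5 c2@10, authorship ...1.....2

Answer: ilamcvjzfm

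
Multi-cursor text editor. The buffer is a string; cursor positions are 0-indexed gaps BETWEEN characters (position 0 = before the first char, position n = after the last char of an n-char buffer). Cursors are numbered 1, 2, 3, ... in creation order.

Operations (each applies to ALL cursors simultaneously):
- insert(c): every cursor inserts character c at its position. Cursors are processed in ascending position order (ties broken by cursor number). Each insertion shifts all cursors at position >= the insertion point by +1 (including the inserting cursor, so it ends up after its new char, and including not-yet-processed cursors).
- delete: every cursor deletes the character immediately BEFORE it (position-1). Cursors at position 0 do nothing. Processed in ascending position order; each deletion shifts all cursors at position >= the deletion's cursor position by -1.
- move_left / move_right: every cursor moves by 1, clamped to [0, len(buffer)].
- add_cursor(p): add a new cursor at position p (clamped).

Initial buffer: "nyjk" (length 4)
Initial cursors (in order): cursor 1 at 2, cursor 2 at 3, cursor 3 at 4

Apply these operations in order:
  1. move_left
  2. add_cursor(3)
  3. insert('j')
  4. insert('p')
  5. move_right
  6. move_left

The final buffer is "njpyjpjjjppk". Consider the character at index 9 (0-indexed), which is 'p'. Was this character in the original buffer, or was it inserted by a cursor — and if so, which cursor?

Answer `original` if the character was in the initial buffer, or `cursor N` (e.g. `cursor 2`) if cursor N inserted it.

After op 1 (move_left): buffer="nyjk" (len 4), cursors c1@1 c2@2 c3@3, authorship ....
After op 2 (add_cursor(3)): buffer="nyjk" (len 4), cursors c1@1 c2@2 c3@3 c4@3, authorship ....
After op 3 (insert('j')): buffer="njyjjjjk" (len 8), cursors c1@2 c2@4 c3@7 c4@7, authorship .1.2.34.
After op 4 (insert('p')): buffer="njpyjpjjjppk" (len 12), cursors c1@3 c2@6 c3@11 c4@11, authorship .11.22.3434.
After op 5 (move_right): buffer="njpyjpjjjppk" (len 12), cursors c1@4 c2@7 c3@12 c4@12, authorship .11.22.3434.
After op 6 (move_left): buffer="njpyjpjjjppk" (len 12), cursors c1@3 c2@6 c3@11 c4@11, authorship .11.22.3434.
Authorship (.=original, N=cursor N): . 1 1 . 2 2 . 3 4 3 4 .
Index 9: author = 3

Answer: cursor 3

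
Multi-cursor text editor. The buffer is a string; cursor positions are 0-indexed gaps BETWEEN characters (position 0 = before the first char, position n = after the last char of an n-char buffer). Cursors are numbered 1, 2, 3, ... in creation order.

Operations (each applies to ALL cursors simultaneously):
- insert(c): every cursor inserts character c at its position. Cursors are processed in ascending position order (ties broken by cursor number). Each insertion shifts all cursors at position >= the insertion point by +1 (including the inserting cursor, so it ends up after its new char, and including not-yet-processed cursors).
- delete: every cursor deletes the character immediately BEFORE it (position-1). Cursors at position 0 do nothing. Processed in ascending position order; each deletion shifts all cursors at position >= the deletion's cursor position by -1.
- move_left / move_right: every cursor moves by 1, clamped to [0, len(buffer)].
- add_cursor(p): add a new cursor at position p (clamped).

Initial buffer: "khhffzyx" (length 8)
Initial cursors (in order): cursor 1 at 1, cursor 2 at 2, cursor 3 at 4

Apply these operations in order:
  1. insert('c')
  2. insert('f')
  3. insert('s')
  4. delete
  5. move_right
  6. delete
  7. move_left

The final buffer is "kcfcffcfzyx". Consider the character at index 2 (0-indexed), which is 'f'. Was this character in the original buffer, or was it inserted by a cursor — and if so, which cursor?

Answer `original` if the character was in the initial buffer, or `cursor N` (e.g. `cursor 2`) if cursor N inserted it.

Answer: cursor 1

Derivation:
After op 1 (insert('c')): buffer="kchchfcfzyx" (len 11), cursors c1@2 c2@4 c3@7, authorship .1.2..3....
After op 2 (insert('f')): buffer="kcfhcfhfcffzyx" (len 14), cursors c1@3 c2@6 c3@10, authorship .11.22..33....
After op 3 (insert('s')): buffer="kcfshcfshfcfsfzyx" (len 17), cursors c1@4 c2@8 c3@13, authorship .111.222..333....
After op 4 (delete): buffer="kcfhcfhfcffzyx" (len 14), cursors c1@3 c2@6 c3@10, authorship .11.22..33....
After op 5 (move_right): buffer="kcfhcfhfcffzyx" (len 14), cursors c1@4 c2@7 c3@11, authorship .11.22..33....
After op 6 (delete): buffer="kcfcffcfzyx" (len 11), cursors c1@3 c2@5 c3@8, authorship .1122.33...
After op 7 (move_left): buffer="kcfcffcfzyx" (len 11), cursors c1@2 c2@4 c3@7, authorship .1122.33...
Authorship (.=original, N=cursor N): . 1 1 2 2 . 3 3 . . .
Index 2: author = 1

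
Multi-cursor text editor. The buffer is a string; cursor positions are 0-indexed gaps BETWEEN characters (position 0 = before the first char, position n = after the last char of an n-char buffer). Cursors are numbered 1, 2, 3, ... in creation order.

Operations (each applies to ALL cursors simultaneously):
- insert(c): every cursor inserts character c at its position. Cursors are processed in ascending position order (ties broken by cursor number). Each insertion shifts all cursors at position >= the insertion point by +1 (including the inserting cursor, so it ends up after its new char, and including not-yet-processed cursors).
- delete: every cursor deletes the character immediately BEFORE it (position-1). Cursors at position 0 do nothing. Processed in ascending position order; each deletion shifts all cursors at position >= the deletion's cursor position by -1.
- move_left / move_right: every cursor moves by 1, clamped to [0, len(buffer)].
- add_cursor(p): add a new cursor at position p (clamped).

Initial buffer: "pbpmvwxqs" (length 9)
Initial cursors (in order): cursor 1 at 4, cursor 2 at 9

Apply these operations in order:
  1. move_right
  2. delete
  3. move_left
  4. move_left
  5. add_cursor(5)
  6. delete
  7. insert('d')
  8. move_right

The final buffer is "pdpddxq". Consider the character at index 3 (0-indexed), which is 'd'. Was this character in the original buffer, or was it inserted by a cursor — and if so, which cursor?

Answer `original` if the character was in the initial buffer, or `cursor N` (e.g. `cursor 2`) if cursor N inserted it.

Answer: cursor 2

Derivation:
After op 1 (move_right): buffer="pbpmvwxqs" (len 9), cursors c1@5 c2@9, authorship .........
After op 2 (delete): buffer="pbpmwxq" (len 7), cursors c1@4 c2@7, authorship .......
After op 3 (move_left): buffer="pbpmwxq" (len 7), cursors c1@3 c2@6, authorship .......
After op 4 (move_left): buffer="pbpmwxq" (len 7), cursors c1@2 c2@5, authorship .......
After op 5 (add_cursor(5)): buffer="pbpmwxq" (len 7), cursors c1@2 c2@5 c3@5, authorship .......
After op 6 (delete): buffer="ppxq" (len 4), cursors c1@1 c2@2 c3@2, authorship ....
After op 7 (insert('d')): buffer="pdpddxq" (len 7), cursors c1@2 c2@5 c3@5, authorship .1.23..
After op 8 (move_right): buffer="pdpddxq" (len 7), cursors c1@3 c2@6 c3@6, authorship .1.23..
Authorship (.=original, N=cursor N): . 1 . 2 3 . .
Index 3: author = 2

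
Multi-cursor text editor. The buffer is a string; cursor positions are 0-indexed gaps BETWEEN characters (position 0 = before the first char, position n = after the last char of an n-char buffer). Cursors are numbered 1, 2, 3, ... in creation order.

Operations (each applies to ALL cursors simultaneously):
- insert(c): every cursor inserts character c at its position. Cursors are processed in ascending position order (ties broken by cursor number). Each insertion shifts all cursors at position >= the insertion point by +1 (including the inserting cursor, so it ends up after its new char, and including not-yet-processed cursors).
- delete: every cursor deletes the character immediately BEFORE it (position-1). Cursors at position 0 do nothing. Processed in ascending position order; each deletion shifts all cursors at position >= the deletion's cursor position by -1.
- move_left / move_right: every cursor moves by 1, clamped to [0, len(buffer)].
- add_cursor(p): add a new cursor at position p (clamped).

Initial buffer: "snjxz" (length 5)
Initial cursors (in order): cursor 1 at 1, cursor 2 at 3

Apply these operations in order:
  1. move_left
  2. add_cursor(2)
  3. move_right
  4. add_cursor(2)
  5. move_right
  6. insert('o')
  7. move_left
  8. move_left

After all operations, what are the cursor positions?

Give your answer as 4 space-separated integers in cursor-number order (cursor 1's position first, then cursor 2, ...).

Answer: 1 6 6 3

Derivation:
After op 1 (move_left): buffer="snjxz" (len 5), cursors c1@0 c2@2, authorship .....
After op 2 (add_cursor(2)): buffer="snjxz" (len 5), cursors c1@0 c2@2 c3@2, authorship .....
After op 3 (move_right): buffer="snjxz" (len 5), cursors c1@1 c2@3 c3@3, authorship .....
After op 4 (add_cursor(2)): buffer="snjxz" (len 5), cursors c1@1 c4@2 c2@3 c3@3, authorship .....
After op 5 (move_right): buffer="snjxz" (len 5), cursors c1@2 c4@3 c2@4 c3@4, authorship .....
After op 6 (insert('o')): buffer="snojoxooz" (len 9), cursors c1@3 c4@5 c2@8 c3@8, authorship ..1.4.23.
After op 7 (move_left): buffer="snojoxooz" (len 9), cursors c1@2 c4@4 c2@7 c3@7, authorship ..1.4.23.
After op 8 (move_left): buffer="snojoxooz" (len 9), cursors c1@1 c4@3 c2@6 c3@6, authorship ..1.4.23.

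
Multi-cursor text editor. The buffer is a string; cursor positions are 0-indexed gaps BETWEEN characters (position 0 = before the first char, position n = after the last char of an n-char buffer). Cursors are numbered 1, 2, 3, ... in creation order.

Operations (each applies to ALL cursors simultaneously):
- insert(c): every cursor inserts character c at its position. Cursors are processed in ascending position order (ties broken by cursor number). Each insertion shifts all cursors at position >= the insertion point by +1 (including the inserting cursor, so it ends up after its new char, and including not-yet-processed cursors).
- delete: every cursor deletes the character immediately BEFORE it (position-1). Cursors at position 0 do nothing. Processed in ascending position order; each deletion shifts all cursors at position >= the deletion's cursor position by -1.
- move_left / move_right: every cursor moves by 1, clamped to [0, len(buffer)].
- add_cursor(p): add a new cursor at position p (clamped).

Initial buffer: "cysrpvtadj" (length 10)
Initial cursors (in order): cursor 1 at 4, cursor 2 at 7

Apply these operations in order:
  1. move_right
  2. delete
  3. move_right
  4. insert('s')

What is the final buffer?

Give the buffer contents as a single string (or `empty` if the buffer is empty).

Answer: cysrvstdsj

Derivation:
After op 1 (move_right): buffer="cysrpvtadj" (len 10), cursors c1@5 c2@8, authorship ..........
After op 2 (delete): buffer="cysrvtdj" (len 8), cursors c1@4 c2@6, authorship ........
After op 3 (move_right): buffer="cysrvtdj" (len 8), cursors c1@5 c2@7, authorship ........
After op 4 (insert('s')): buffer="cysrvstdsj" (len 10), cursors c1@6 c2@9, authorship .....1..2.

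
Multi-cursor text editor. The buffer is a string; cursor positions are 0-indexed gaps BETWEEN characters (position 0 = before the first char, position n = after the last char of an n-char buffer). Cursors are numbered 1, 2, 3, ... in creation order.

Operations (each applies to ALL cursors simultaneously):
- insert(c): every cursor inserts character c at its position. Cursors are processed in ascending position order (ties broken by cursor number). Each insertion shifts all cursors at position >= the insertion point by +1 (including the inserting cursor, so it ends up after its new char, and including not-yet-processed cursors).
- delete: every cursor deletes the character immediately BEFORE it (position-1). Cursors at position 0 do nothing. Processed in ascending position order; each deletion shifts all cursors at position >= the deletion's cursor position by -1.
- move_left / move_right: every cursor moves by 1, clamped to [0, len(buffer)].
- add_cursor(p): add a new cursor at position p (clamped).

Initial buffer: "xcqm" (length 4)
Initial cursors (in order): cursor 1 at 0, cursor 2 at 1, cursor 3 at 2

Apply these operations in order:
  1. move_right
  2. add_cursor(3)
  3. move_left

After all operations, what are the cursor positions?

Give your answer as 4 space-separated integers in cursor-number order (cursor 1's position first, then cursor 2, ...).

Answer: 0 1 2 2

Derivation:
After op 1 (move_right): buffer="xcqm" (len 4), cursors c1@1 c2@2 c3@3, authorship ....
After op 2 (add_cursor(3)): buffer="xcqm" (len 4), cursors c1@1 c2@2 c3@3 c4@3, authorship ....
After op 3 (move_left): buffer="xcqm" (len 4), cursors c1@0 c2@1 c3@2 c4@2, authorship ....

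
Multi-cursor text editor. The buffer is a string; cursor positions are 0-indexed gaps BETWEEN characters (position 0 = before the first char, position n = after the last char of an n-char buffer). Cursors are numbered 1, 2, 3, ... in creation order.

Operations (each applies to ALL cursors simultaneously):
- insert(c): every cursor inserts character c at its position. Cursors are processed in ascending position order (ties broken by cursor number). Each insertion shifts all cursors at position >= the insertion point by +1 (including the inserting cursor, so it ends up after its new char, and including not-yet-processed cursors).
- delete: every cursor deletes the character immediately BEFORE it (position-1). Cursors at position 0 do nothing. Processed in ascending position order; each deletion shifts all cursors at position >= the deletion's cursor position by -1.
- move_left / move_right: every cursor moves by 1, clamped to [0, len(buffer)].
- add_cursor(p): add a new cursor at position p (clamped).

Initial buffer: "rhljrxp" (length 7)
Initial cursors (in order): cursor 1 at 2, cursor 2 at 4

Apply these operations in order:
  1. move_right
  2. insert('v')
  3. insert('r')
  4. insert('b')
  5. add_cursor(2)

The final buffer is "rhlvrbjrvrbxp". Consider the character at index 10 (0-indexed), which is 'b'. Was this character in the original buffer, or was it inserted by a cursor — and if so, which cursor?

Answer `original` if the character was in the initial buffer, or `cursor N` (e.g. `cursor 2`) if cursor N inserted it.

Answer: cursor 2

Derivation:
After op 1 (move_right): buffer="rhljrxp" (len 7), cursors c1@3 c2@5, authorship .......
After op 2 (insert('v')): buffer="rhlvjrvxp" (len 9), cursors c1@4 c2@7, authorship ...1..2..
After op 3 (insert('r')): buffer="rhlvrjrvrxp" (len 11), cursors c1@5 c2@9, authorship ...11..22..
After op 4 (insert('b')): buffer="rhlvrbjrvrbxp" (len 13), cursors c1@6 c2@11, authorship ...111..222..
After op 5 (add_cursor(2)): buffer="rhlvrbjrvrbxp" (len 13), cursors c3@2 c1@6 c2@11, authorship ...111..222..
Authorship (.=original, N=cursor N): . . . 1 1 1 . . 2 2 2 . .
Index 10: author = 2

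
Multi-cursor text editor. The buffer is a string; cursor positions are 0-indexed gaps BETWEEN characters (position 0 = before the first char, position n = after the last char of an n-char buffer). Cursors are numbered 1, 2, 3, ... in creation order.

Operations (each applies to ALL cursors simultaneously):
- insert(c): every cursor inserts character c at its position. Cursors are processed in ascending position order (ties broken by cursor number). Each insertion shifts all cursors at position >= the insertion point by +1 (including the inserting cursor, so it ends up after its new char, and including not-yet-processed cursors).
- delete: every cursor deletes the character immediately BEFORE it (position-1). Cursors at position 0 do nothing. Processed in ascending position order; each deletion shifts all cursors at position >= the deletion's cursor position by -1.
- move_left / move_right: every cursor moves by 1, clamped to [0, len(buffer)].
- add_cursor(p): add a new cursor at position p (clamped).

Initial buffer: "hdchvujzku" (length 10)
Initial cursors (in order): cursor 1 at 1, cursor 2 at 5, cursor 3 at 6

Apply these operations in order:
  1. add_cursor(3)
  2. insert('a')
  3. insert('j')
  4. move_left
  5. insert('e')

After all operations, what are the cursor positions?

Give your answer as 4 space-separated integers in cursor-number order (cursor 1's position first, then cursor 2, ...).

Answer: 3 13 17 8

Derivation:
After op 1 (add_cursor(3)): buffer="hdchvujzku" (len 10), cursors c1@1 c4@3 c2@5 c3@6, authorship ..........
After op 2 (insert('a')): buffer="hadcahvauajzku" (len 14), cursors c1@2 c4@5 c2@8 c3@10, authorship .1..4..2.3....
After op 3 (insert('j')): buffer="hajdcajhvajuajjzku" (len 18), cursors c1@3 c4@7 c2@11 c3@14, authorship .11..44..22.33....
After op 4 (move_left): buffer="hajdcajhvajuajjzku" (len 18), cursors c1@2 c4@6 c2@10 c3@13, authorship .11..44..22.33....
After op 5 (insert('e')): buffer="haejdcaejhvaejuaejjzku" (len 22), cursors c1@3 c4@8 c2@13 c3@17, authorship .111..444..222.333....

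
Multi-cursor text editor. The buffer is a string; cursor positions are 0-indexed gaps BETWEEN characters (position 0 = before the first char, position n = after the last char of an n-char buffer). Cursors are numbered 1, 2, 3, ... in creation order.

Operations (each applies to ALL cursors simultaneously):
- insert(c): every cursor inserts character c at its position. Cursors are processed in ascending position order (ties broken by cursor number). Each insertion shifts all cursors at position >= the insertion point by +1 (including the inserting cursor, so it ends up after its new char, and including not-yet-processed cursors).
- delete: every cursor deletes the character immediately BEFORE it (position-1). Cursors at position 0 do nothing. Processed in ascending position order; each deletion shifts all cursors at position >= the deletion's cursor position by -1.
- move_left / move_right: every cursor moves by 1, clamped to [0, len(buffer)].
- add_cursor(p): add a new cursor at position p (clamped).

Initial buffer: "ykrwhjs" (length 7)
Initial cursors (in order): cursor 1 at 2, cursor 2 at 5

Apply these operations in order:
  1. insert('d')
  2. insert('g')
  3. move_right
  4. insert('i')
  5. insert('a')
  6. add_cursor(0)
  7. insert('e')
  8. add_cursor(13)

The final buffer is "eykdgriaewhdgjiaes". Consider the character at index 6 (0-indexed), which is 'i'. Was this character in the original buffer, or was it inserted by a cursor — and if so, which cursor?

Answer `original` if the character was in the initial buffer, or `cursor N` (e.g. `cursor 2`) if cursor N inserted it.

After op 1 (insert('d')): buffer="ykdrwhdjs" (len 9), cursors c1@3 c2@7, authorship ..1...2..
After op 2 (insert('g')): buffer="ykdgrwhdgjs" (len 11), cursors c1@4 c2@9, authorship ..11...22..
After op 3 (move_right): buffer="ykdgrwhdgjs" (len 11), cursors c1@5 c2@10, authorship ..11...22..
After op 4 (insert('i')): buffer="ykdgriwhdgjis" (len 13), cursors c1@6 c2@12, authorship ..11.1..22.2.
After op 5 (insert('a')): buffer="ykdgriawhdgjias" (len 15), cursors c1@7 c2@14, authorship ..11.11..22.22.
After op 6 (add_cursor(0)): buffer="ykdgriawhdgjias" (len 15), cursors c3@0 c1@7 c2@14, authorship ..11.11..22.22.
After op 7 (insert('e')): buffer="eykdgriaewhdgjiaes" (len 18), cursors c3@1 c1@9 c2@17, authorship 3..11.111..22.222.
After op 8 (add_cursor(13)): buffer="eykdgriaewhdgjiaes" (len 18), cursors c3@1 c1@9 c4@13 c2@17, authorship 3..11.111..22.222.
Authorship (.=original, N=cursor N): 3 . . 1 1 . 1 1 1 . . 2 2 . 2 2 2 .
Index 6: author = 1

Answer: cursor 1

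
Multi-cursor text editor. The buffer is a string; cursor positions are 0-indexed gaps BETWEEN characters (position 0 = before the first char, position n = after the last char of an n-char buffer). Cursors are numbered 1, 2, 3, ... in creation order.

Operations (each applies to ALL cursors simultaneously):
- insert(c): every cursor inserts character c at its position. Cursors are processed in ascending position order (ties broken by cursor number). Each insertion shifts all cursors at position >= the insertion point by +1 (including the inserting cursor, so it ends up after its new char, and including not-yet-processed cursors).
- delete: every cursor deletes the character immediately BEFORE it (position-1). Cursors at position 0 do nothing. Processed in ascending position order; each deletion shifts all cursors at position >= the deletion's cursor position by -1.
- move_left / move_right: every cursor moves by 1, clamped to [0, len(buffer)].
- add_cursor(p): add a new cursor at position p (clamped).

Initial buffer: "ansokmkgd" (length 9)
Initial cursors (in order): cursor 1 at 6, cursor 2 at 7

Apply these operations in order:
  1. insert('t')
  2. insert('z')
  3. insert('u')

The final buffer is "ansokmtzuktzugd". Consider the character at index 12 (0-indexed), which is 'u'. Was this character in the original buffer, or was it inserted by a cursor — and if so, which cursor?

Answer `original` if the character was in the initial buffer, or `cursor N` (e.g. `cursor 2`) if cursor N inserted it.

Answer: cursor 2

Derivation:
After op 1 (insert('t')): buffer="ansokmtktgd" (len 11), cursors c1@7 c2@9, authorship ......1.2..
After op 2 (insert('z')): buffer="ansokmtzktzgd" (len 13), cursors c1@8 c2@11, authorship ......11.22..
After op 3 (insert('u')): buffer="ansokmtzuktzugd" (len 15), cursors c1@9 c2@13, authorship ......111.222..
Authorship (.=original, N=cursor N): . . . . . . 1 1 1 . 2 2 2 . .
Index 12: author = 2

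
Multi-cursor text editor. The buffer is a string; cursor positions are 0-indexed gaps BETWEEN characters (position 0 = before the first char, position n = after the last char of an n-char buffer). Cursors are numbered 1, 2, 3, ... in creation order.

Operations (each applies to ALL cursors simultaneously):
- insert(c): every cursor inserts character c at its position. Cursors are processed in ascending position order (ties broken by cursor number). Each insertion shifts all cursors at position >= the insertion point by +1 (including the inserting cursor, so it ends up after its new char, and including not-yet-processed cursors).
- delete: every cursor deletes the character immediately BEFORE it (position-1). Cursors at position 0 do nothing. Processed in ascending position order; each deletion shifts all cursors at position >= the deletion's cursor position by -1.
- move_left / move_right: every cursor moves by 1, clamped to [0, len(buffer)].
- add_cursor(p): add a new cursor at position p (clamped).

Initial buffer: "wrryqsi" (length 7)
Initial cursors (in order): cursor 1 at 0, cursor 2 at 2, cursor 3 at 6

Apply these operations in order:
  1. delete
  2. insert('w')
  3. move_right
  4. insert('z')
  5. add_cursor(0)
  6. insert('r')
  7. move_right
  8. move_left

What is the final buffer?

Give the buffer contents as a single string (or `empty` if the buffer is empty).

Answer: rwwzrwrzryqwizr

Derivation:
After op 1 (delete): buffer="wryqi" (len 5), cursors c1@0 c2@1 c3@4, authorship .....
After op 2 (insert('w')): buffer="wwwryqwi" (len 8), cursors c1@1 c2@3 c3@7, authorship 1.2...3.
After op 3 (move_right): buffer="wwwryqwi" (len 8), cursors c1@2 c2@4 c3@8, authorship 1.2...3.
After op 4 (insert('z')): buffer="wwzwrzyqwiz" (len 11), cursors c1@3 c2@6 c3@11, authorship 1.12.2..3.3
After op 5 (add_cursor(0)): buffer="wwzwrzyqwiz" (len 11), cursors c4@0 c1@3 c2@6 c3@11, authorship 1.12.2..3.3
After op 6 (insert('r')): buffer="rwwzrwrzryqwizr" (len 15), cursors c4@1 c1@5 c2@9 c3@15, authorship 41.112.22..3.33
After op 7 (move_right): buffer="rwwzrwrzryqwizr" (len 15), cursors c4@2 c1@6 c2@10 c3@15, authorship 41.112.22..3.33
After op 8 (move_left): buffer="rwwzrwrzryqwizr" (len 15), cursors c4@1 c1@5 c2@9 c3@14, authorship 41.112.22..3.33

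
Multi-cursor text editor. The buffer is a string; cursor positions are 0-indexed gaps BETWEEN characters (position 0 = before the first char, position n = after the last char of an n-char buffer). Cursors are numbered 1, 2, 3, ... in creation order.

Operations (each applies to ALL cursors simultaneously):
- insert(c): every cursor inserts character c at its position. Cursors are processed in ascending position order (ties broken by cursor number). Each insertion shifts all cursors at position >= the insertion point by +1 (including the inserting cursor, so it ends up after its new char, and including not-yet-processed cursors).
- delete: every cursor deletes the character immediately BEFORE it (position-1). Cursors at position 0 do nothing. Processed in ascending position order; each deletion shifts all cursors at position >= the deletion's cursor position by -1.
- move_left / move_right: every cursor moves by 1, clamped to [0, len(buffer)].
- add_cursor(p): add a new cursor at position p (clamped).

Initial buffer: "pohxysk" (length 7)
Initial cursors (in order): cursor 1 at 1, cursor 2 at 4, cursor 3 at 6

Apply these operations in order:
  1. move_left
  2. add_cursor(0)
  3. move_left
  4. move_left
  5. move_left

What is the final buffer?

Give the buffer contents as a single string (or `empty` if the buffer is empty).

After op 1 (move_left): buffer="pohxysk" (len 7), cursors c1@0 c2@3 c3@5, authorship .......
After op 2 (add_cursor(0)): buffer="pohxysk" (len 7), cursors c1@0 c4@0 c2@3 c3@5, authorship .......
After op 3 (move_left): buffer="pohxysk" (len 7), cursors c1@0 c4@0 c2@2 c3@4, authorship .......
After op 4 (move_left): buffer="pohxysk" (len 7), cursors c1@0 c4@0 c2@1 c3@3, authorship .......
After op 5 (move_left): buffer="pohxysk" (len 7), cursors c1@0 c2@0 c4@0 c3@2, authorship .......

Answer: pohxysk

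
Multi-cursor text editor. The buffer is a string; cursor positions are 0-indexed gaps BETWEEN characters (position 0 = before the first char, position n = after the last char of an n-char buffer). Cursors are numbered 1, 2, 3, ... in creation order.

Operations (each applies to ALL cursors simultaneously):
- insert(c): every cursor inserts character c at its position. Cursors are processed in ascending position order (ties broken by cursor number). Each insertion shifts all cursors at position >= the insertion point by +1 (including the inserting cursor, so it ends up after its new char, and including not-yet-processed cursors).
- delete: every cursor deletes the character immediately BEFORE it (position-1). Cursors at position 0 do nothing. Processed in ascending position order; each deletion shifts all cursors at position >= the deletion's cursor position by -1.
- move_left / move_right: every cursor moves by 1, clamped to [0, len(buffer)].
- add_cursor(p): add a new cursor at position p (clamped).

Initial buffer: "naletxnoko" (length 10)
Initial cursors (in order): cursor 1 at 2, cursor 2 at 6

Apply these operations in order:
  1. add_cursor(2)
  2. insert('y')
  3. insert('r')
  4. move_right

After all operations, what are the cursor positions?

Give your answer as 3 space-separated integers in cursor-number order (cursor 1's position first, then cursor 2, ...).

Answer: 7 13 7

Derivation:
After op 1 (add_cursor(2)): buffer="naletxnoko" (len 10), cursors c1@2 c3@2 c2@6, authorship ..........
After op 2 (insert('y')): buffer="nayyletxynoko" (len 13), cursors c1@4 c3@4 c2@9, authorship ..13....2....
After op 3 (insert('r')): buffer="nayyrrletxyrnoko" (len 16), cursors c1@6 c3@6 c2@12, authorship ..1313....22....
After op 4 (move_right): buffer="nayyrrletxyrnoko" (len 16), cursors c1@7 c3@7 c2@13, authorship ..1313....22....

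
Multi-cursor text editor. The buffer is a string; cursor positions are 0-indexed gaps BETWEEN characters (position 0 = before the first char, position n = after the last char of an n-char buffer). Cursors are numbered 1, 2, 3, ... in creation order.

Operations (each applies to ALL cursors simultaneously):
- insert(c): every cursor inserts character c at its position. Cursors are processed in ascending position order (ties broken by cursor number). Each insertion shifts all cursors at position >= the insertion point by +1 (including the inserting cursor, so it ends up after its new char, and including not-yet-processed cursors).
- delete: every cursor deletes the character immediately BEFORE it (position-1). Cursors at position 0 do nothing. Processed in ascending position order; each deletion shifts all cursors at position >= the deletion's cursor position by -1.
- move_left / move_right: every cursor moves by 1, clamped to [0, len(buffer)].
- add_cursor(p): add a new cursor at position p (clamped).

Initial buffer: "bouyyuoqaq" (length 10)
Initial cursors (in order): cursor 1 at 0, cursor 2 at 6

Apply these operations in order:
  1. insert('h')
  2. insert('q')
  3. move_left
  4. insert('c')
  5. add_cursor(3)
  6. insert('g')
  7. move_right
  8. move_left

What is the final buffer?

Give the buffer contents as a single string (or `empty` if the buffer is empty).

Answer: hcgqgbouyyuhcgqoqaq

Derivation:
After op 1 (insert('h')): buffer="hbouyyuhoqaq" (len 12), cursors c1@1 c2@8, authorship 1......2....
After op 2 (insert('q')): buffer="hqbouyyuhqoqaq" (len 14), cursors c1@2 c2@10, authorship 11......22....
After op 3 (move_left): buffer="hqbouyyuhqoqaq" (len 14), cursors c1@1 c2@9, authorship 11......22....
After op 4 (insert('c')): buffer="hcqbouyyuhcqoqaq" (len 16), cursors c1@2 c2@11, authorship 111......222....
After op 5 (add_cursor(3)): buffer="hcqbouyyuhcqoqaq" (len 16), cursors c1@2 c3@3 c2@11, authorship 111......222....
After op 6 (insert('g')): buffer="hcgqgbouyyuhcgqoqaq" (len 19), cursors c1@3 c3@5 c2@14, authorship 11113......2222....
After op 7 (move_right): buffer="hcgqgbouyyuhcgqoqaq" (len 19), cursors c1@4 c3@6 c2@15, authorship 11113......2222....
After op 8 (move_left): buffer="hcgqgbouyyuhcgqoqaq" (len 19), cursors c1@3 c3@5 c2@14, authorship 11113......2222....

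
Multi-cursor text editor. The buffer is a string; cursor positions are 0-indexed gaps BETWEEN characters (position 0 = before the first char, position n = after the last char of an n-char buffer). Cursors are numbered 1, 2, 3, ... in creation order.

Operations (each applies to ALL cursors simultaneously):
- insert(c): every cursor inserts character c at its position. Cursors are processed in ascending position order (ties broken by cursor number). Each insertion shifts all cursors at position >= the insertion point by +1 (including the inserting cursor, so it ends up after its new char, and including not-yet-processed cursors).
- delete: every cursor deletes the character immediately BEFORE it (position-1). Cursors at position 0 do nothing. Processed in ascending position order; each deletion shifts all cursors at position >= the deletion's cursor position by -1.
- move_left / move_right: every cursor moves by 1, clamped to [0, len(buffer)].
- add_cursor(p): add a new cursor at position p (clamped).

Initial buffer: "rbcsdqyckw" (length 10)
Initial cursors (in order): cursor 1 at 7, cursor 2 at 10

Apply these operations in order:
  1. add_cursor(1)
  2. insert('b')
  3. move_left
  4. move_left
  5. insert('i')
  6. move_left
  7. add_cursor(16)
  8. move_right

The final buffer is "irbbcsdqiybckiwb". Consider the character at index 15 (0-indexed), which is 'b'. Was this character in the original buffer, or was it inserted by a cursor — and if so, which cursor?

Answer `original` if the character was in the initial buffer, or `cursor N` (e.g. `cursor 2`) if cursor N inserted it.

After op 1 (add_cursor(1)): buffer="rbcsdqyckw" (len 10), cursors c3@1 c1@7 c2@10, authorship ..........
After op 2 (insert('b')): buffer="rbbcsdqybckwb" (len 13), cursors c3@2 c1@9 c2@13, authorship .3......1...2
After op 3 (move_left): buffer="rbbcsdqybckwb" (len 13), cursors c3@1 c1@8 c2@12, authorship .3......1...2
After op 4 (move_left): buffer="rbbcsdqybckwb" (len 13), cursors c3@0 c1@7 c2@11, authorship .3......1...2
After op 5 (insert('i')): buffer="irbbcsdqiybckiwb" (len 16), cursors c3@1 c1@9 c2@14, authorship 3.3.....1.1..2.2
After op 6 (move_left): buffer="irbbcsdqiybckiwb" (len 16), cursors c3@0 c1@8 c2@13, authorship 3.3.....1.1..2.2
After op 7 (add_cursor(16)): buffer="irbbcsdqiybckiwb" (len 16), cursors c3@0 c1@8 c2@13 c4@16, authorship 3.3.....1.1..2.2
After op 8 (move_right): buffer="irbbcsdqiybckiwb" (len 16), cursors c3@1 c1@9 c2@14 c4@16, authorship 3.3.....1.1..2.2
Authorship (.=original, N=cursor N): 3 . 3 . . . . . 1 . 1 . . 2 . 2
Index 15: author = 2

Answer: cursor 2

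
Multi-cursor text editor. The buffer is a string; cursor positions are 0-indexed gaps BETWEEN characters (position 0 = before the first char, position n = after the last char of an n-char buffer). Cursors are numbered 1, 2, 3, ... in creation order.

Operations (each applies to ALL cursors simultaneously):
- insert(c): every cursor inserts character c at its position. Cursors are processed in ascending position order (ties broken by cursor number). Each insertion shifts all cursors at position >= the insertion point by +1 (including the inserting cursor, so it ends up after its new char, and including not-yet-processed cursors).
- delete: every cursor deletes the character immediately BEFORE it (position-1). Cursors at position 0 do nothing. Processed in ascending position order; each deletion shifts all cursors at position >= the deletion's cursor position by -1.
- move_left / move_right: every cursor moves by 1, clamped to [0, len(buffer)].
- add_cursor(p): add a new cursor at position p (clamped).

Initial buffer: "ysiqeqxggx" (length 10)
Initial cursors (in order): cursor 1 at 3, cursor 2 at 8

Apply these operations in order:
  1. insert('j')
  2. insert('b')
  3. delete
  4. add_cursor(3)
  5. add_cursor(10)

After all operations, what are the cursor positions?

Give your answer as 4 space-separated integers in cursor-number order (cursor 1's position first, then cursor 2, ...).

Answer: 4 10 3 10

Derivation:
After op 1 (insert('j')): buffer="ysijqeqxgjgx" (len 12), cursors c1@4 c2@10, authorship ...1.....2..
After op 2 (insert('b')): buffer="ysijbqeqxgjbgx" (len 14), cursors c1@5 c2@12, authorship ...11.....22..
After op 3 (delete): buffer="ysijqeqxgjgx" (len 12), cursors c1@4 c2@10, authorship ...1.....2..
After op 4 (add_cursor(3)): buffer="ysijqeqxgjgx" (len 12), cursors c3@3 c1@4 c2@10, authorship ...1.....2..
After op 5 (add_cursor(10)): buffer="ysijqeqxgjgx" (len 12), cursors c3@3 c1@4 c2@10 c4@10, authorship ...1.....2..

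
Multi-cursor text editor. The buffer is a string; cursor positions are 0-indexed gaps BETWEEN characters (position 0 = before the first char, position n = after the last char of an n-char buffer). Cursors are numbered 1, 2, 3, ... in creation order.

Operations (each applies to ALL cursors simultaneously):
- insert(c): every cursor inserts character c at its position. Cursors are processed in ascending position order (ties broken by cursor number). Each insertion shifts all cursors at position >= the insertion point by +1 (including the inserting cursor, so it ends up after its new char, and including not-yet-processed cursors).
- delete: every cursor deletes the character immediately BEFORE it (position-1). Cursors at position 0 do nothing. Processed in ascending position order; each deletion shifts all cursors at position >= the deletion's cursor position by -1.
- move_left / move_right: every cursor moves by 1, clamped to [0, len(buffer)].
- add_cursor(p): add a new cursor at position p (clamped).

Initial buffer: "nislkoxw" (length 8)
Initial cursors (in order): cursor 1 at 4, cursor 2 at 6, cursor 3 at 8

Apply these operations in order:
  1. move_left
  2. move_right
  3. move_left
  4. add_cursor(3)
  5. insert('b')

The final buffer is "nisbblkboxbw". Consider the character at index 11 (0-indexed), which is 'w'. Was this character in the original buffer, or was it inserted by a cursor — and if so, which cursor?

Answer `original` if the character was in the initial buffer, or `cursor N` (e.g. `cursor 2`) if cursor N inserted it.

After op 1 (move_left): buffer="nislkoxw" (len 8), cursors c1@3 c2@5 c3@7, authorship ........
After op 2 (move_right): buffer="nislkoxw" (len 8), cursors c1@4 c2@6 c3@8, authorship ........
After op 3 (move_left): buffer="nislkoxw" (len 8), cursors c1@3 c2@5 c3@7, authorship ........
After op 4 (add_cursor(3)): buffer="nislkoxw" (len 8), cursors c1@3 c4@3 c2@5 c3@7, authorship ........
After op 5 (insert('b')): buffer="nisbblkboxbw" (len 12), cursors c1@5 c4@5 c2@8 c3@11, authorship ...14..2..3.
Authorship (.=original, N=cursor N): . . . 1 4 . . 2 . . 3 .
Index 11: author = original

Answer: original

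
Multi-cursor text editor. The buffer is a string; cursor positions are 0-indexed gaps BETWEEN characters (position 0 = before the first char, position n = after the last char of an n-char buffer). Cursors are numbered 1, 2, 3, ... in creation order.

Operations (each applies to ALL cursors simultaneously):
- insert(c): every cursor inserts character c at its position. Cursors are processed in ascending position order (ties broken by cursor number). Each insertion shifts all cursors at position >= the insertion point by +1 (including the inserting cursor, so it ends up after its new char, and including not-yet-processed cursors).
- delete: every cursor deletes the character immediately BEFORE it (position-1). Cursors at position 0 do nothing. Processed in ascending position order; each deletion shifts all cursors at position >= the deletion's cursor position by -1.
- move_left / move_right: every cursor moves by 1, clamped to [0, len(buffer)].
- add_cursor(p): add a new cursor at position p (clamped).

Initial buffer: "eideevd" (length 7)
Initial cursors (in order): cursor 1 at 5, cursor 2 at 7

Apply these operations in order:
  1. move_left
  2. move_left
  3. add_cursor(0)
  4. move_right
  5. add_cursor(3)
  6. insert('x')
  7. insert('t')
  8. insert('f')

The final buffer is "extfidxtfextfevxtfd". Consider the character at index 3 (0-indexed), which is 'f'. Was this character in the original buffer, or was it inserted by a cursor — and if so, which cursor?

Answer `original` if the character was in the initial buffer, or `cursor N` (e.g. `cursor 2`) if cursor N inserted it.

After op 1 (move_left): buffer="eideevd" (len 7), cursors c1@4 c2@6, authorship .......
After op 2 (move_left): buffer="eideevd" (len 7), cursors c1@3 c2@5, authorship .......
After op 3 (add_cursor(0)): buffer="eideevd" (len 7), cursors c3@0 c1@3 c2@5, authorship .......
After op 4 (move_right): buffer="eideevd" (len 7), cursors c3@1 c1@4 c2@6, authorship .......
After op 5 (add_cursor(3)): buffer="eideevd" (len 7), cursors c3@1 c4@3 c1@4 c2@6, authorship .......
After op 6 (insert('x')): buffer="exidxexevxd" (len 11), cursors c3@2 c4@5 c1@7 c2@10, authorship .3..4.1..2.
After op 7 (insert('t')): buffer="extidxtextevxtd" (len 15), cursors c3@3 c4@7 c1@10 c2@14, authorship .33..44.11..22.
After op 8 (insert('f')): buffer="extfidxtfextfevxtfd" (len 19), cursors c3@4 c4@9 c1@13 c2@18, authorship .333..444.111..222.
Authorship (.=original, N=cursor N): . 3 3 3 . . 4 4 4 . 1 1 1 . . 2 2 2 .
Index 3: author = 3

Answer: cursor 3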